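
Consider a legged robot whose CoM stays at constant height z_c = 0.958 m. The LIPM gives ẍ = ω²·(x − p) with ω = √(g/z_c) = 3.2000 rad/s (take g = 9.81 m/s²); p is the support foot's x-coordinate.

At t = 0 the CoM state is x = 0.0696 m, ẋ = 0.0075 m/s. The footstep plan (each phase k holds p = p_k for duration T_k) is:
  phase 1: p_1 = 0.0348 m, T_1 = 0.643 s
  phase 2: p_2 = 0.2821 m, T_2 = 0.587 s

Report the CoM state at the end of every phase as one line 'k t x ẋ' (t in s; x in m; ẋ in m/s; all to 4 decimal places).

phase 1: p=0.0348, T=0.643, ωT=2.057600, cosh=3.977461, sinh=3.849701; start (x,ẋ)=(0.069600, 0.007500) → end (x,ẋ)=(0.182238, 0.458534)
phase 2: p=0.2821, T=0.587, ωT=1.878400, cosh=3.347931, sinh=3.195097; start (x,ẋ)=(0.182238, 0.458534) → end (x,ẋ)=(0.405601, 0.514123)

1 0.6430 0.1822 0.4585
2 1.2300 0.4056 0.5141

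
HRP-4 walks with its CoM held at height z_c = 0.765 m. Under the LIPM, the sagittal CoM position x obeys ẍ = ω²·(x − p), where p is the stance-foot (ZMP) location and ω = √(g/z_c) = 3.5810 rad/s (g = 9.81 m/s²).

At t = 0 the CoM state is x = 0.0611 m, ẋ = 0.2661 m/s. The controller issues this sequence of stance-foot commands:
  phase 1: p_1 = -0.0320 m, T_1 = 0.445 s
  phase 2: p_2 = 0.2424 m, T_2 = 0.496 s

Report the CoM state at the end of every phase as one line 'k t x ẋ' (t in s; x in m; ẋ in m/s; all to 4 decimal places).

phase 1: p=-0.0320, T=0.445, ωT=1.593545, cosh=2.562184, sinh=2.358980; start (x,ẋ)=(0.061100, 0.266100) → end (x,ẋ)=(0.381832, 1.468260)
phase 2: p=0.2424, T=0.496, ωT=1.776176, cosh=3.038254, sinh=2.868970; start (x,ẋ)=(0.381832, 1.468260) → end (x,ẋ)=(1.842349, 5.893445)

1 0.4450 0.3818 1.4683
2 0.9410 1.8423 5.8934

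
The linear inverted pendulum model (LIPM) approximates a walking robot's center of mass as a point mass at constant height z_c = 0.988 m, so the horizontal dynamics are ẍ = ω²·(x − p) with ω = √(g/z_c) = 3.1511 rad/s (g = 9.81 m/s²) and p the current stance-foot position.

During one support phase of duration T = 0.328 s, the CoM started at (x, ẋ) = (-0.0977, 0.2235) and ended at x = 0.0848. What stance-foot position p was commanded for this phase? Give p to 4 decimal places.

ωT = 3.1511·0.328 = 1.033561; cosh(ωT) = 1.583398, sinh(ωT) = 1.227660
x(T) = p + (x₀−p)·cosh(ωT) + (ẋ₀/ω)·sinh(ωT) ⇒ p·(1 − cosh) = x(T) − x₀·cosh − (ẋ₀/ω)·sinh
numerator   = 0.0848 − (-0.0977)·1.583398 − (0.2235/3.1511)·1.227660 = 0.152423
denominator = 1 − 1.583398 = -0.583398
p = 0.152423 / -0.583398 = -0.2613

p = -0.2613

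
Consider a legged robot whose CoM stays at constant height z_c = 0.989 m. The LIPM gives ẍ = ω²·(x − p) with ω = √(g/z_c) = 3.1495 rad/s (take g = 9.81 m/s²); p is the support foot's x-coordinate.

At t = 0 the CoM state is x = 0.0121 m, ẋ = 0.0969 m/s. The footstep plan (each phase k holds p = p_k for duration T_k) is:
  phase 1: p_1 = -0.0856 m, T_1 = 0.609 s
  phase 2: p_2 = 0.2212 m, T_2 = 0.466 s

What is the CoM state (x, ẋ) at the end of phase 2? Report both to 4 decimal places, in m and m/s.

x = 1.4188, ẋ = 3.9872

phase 1: p=-0.0856, T=0.609, ωT=1.918046, cosh=3.477267, sinh=3.330373; start (x,ẋ)=(0.012100, 0.096900) → end (x,ẋ)=(0.356594, 1.361723)
phase 2: p=0.2212, T=0.466, ωT=1.467667, cosh=2.284781, sinh=2.054319; start (x,ẋ)=(0.356594, 1.361723) → end (x,ẋ)=(1.418754, 3.987249)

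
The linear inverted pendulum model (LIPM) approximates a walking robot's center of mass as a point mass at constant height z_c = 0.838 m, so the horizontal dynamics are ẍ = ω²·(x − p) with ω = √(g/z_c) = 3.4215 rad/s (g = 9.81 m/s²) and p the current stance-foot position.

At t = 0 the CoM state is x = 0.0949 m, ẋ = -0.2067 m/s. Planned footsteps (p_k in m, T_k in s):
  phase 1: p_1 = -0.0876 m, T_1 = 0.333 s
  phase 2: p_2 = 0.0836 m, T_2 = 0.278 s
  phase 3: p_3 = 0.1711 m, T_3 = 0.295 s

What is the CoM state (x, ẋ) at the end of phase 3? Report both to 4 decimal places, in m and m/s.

phase 1: p=-0.0876, T=0.333, ωT=1.139360, cosh=1.722395, sinh=1.402371; start (x,ẋ)=(0.094900, -0.206700) → end (x,ẋ)=(0.142017, 0.519655)
phase 2: p=0.0836, T=0.278, ωT=0.951177, cosh=1.487520, sinh=1.101234; start (x,ẋ)=(0.142017, 0.519655) → end (x,ẋ)=(0.337751, 0.993105)
phase 3: p=0.1711, T=0.295, ωT=1.009343, cosh=1.554127, sinh=1.189669; start (x,ẋ)=(0.337751, 0.993105) → end (x,ẋ)=(0.775403, 2.221756)

x = 0.7754, ẋ = 2.2218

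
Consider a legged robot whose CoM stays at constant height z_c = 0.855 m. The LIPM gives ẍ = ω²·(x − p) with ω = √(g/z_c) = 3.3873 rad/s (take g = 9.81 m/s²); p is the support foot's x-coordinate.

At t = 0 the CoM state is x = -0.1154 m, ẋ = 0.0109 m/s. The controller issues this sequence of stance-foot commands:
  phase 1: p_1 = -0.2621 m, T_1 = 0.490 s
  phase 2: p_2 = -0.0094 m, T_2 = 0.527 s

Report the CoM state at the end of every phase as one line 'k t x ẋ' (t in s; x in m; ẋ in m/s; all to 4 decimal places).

phase 1: p=-0.2621, T=0.490, ωT=1.659777, cosh=2.724160, sinh=2.533978; start (x,ẋ)=(-0.115400, 0.010900) → end (x,ẋ)=(0.145688, 1.288870)
phase 2: p=-0.0094, T=0.527, ωT=1.785107, cosh=3.063999, sinh=2.896220; start (x,ẋ)=(0.145688, 1.288870) → end (x,ẋ)=(1.567804, 5.470569)

1 0.4900 0.1457 1.2889
2 1.0170 1.5678 5.4706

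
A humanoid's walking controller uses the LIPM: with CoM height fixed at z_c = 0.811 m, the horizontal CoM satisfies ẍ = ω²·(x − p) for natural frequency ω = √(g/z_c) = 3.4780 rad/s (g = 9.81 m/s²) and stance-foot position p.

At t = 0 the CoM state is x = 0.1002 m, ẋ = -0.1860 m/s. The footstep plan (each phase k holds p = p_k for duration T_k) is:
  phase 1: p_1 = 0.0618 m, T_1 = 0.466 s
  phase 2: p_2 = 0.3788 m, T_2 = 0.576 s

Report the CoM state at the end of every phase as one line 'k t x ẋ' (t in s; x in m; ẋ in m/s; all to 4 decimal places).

1 0.4660 0.0328 -0.1642
2 1.0420 -1.0991 -4.9999

phase 1: p=0.0618, T=0.466, ωT=1.620748, cosh=2.627311, sinh=2.429560; start (x,ẋ)=(0.100200, -0.186000) → end (x,ẋ)=(0.032758, -0.164199)
phase 2: p=0.3788, T=0.576, ωT=2.003328, cosh=3.774287, sinh=3.639401; start (x,ẋ)=(0.032758, -0.164199) → end (x,ẋ)=(-1.099080, -4.999876)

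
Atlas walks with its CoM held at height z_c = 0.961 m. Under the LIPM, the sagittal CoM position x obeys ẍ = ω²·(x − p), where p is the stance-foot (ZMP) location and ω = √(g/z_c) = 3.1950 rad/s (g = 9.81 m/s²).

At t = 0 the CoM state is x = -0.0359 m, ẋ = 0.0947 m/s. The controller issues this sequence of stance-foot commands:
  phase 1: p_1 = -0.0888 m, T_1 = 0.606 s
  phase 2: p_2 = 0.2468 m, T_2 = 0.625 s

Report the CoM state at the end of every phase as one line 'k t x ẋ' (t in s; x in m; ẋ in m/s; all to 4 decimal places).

phase 1: p=-0.0888, T=0.606, ωT=1.936170, cosh=3.538203, sinh=3.393947; start (x,ẋ)=(-0.035900, 0.094700) → end (x,ẋ)=(0.198968, 0.908697)
phase 2: p=0.2468, T=0.625, ωT=1.996875, cosh=3.750880, sinh=3.615121; start (x,ẋ)=(0.198968, 0.908697) → end (x,ẋ)=(1.095572, 2.855938)

1 0.6060 0.1990 0.9087
2 1.2310 1.0956 2.8559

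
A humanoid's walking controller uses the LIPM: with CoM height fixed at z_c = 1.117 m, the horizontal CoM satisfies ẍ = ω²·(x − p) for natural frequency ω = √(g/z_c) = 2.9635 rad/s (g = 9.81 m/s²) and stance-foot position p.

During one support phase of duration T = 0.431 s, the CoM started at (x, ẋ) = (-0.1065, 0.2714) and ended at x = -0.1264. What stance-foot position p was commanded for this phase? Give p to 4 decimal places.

p = 0.0772

ωT = 2.9635·0.431 = 1.277268; cosh(ωT) = 1.932813, sinh(ωT) = 1.654016
x(T) = p + (x₀−p)·cosh(ωT) + (ẋ₀/ω)·sinh(ωT) ⇒ p·(1 − cosh) = x(T) − x₀·cosh − (ẋ₀/ω)·sinh
numerator   = -0.1264 − (-0.1065)·1.932813 − (0.2714/2.9635)·1.654016 = -0.072032
denominator = 1 − 1.932813 = -0.932813
p = -0.072032 / -0.932813 = 0.0772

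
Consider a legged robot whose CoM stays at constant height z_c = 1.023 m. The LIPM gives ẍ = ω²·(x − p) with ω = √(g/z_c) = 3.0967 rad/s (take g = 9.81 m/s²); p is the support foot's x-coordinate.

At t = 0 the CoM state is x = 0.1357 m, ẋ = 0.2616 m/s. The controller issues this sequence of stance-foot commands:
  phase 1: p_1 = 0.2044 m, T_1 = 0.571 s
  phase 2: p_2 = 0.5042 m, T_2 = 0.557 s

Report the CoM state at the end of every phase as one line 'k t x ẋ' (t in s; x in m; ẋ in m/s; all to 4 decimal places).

phase 1: p=0.2044, T=0.571, ωT=1.768216, cosh=3.015512, sinh=2.844875; start (x,ẋ)=(0.135700, 0.261600) → end (x,ẋ)=(0.237561, 0.183630)
phase 2: p=0.5042, T=0.557, ωT=1.724862, cosh=2.894972, sinh=2.716774; start (x,ẋ)=(0.237561, 0.183630) → end (x,ẋ)=(-0.106612, -1.711641)

1 0.5710 0.2376 0.1836
2 1.1280 -0.1066 -1.7116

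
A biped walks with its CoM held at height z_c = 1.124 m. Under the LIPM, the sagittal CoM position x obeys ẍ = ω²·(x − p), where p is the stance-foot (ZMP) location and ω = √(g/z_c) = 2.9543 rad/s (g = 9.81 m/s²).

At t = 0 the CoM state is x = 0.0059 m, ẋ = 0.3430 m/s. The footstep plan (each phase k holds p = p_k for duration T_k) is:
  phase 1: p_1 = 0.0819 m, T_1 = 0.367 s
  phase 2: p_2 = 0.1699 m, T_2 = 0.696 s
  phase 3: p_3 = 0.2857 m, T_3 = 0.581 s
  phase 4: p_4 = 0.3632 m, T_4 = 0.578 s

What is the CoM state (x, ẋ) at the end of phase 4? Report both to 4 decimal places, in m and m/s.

phase 1: p=0.0819, T=0.367, ωT=1.084228, cosh=1.647660, sinh=1.309497; start (x,ẋ)=(0.005900, 0.343000) → end (x,ẋ)=(0.108713, 0.271130)
phase 2: p=0.1699, T=0.696, ωT=2.056193, cosh=3.972048, sinh=3.844108; start (x,ẋ)=(0.108713, 0.271130) → end (x,ẋ)=(0.279654, 0.382063)
phase 3: p=0.2857, T=0.581, ωT=1.716448, cosh=2.872216, sinh=2.692513; start (x,ẋ)=(0.279654, 0.382063) → end (x,ẋ)=(0.616543, 1.049276)
phase 4: p=0.3632, T=0.578, ωT=1.707585, cosh=2.848465, sinh=2.667162; start (x,ẋ)=(0.616543, 1.049276) → end (x,ẋ)=(2.032131, 4.985065)

x = 2.0321, ẋ = 4.9851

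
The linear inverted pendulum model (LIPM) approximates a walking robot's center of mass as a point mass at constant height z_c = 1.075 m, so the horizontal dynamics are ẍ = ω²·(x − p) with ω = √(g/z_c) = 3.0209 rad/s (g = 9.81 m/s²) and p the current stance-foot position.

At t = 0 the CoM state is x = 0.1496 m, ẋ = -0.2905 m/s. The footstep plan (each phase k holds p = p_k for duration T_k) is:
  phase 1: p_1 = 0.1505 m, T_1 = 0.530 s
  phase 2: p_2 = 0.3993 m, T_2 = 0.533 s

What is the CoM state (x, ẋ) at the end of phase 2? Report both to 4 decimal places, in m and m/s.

phase 1: p=0.1505, T=0.530, ωT=1.601077, cosh=2.580024, sinh=2.378345; start (x,ẋ)=(0.149600, -0.290500) → end (x,ẋ)=(-0.080532, -0.755963)
phase 2: p=0.3993, T=0.533, ωT=1.610140, cosh=2.601685, sinh=2.401825; start (x,ẋ)=(-0.080532, -0.755963) → end (x,ẋ)=(-1.450114, -5.448281)

x = -1.4501, ẋ = -5.4483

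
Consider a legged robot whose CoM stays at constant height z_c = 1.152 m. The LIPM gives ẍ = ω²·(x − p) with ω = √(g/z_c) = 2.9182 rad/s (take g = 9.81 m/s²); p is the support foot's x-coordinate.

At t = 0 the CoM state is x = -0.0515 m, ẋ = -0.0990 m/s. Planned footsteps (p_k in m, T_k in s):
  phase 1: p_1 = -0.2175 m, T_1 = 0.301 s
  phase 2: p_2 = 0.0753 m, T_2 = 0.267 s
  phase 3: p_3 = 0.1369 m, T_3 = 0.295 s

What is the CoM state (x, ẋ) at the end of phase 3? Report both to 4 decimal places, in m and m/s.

x = 0.0954, ẋ = 0.0736

phase 1: p=-0.2175, T=0.301, ωT=0.878378, cosh=1.411225, sinh=0.995768; start (x,ẋ)=(-0.051500, -0.099000) → end (x,ẋ)=(-0.017018, 0.342660)
phase 2: p=0.0753, T=0.267, ωT=0.779159, cosh=1.319215, sinh=0.860424; start (x,ẋ)=(-0.017018, 0.342660) → end (x,ẋ)=(0.054545, 0.220242)
phase 3: p=0.1369, T=0.295, ωT=0.860869, cosh=1.394005, sinh=0.971210; start (x,ẋ)=(0.054545, 0.220242) → end (x,ẋ)=(0.095396, 0.073608)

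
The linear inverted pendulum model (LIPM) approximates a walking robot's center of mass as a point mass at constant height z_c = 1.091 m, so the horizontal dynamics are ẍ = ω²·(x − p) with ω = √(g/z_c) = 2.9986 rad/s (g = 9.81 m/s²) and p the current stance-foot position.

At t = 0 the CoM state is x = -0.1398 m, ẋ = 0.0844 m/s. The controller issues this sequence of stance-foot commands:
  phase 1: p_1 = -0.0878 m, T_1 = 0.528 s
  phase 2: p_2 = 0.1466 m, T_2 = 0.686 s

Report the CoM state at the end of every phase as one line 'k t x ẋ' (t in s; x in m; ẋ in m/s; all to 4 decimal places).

phase 1: p=-0.0878, T=0.528, ωT=1.583261, cosh=2.538059, sinh=2.332754; start (x,ẋ)=(-0.139800, 0.084400) → end (x,ẋ)=(-0.154120, -0.149528)
phase 2: p=0.1466, T=0.686, ωT=2.057040, cosh=3.975304, sinh=3.847473; start (x,ẋ)=(-0.154120, -0.149528) → end (x,ẋ)=(-1.240712, -4.063837)

1 0.5280 -0.1541 -0.1495
2 1.2140 -1.2407 -4.0638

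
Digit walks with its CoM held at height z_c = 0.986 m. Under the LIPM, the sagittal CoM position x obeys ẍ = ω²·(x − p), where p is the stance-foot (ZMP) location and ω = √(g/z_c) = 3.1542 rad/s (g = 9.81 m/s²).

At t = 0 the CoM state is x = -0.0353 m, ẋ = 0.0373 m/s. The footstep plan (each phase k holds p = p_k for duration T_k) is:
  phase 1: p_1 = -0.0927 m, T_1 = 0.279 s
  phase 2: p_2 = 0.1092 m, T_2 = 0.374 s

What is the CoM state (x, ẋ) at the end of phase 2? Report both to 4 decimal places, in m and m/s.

phase 1: p=-0.0927, T=0.279, ωT=0.880022, cosh=1.412863, sinh=0.998089; start (x,ẋ)=(-0.035300, 0.037300) → end (x,ẋ)=(0.000201, 0.233405)
phase 2: p=0.1092, T=0.374, ωT=1.179671, cosh=1.780341, sinh=1.472962; start (x,ẋ)=(0.000201, 0.233405) → end (x,ẋ)=(0.024141, -0.090869)

x = 0.0241, ẋ = -0.0909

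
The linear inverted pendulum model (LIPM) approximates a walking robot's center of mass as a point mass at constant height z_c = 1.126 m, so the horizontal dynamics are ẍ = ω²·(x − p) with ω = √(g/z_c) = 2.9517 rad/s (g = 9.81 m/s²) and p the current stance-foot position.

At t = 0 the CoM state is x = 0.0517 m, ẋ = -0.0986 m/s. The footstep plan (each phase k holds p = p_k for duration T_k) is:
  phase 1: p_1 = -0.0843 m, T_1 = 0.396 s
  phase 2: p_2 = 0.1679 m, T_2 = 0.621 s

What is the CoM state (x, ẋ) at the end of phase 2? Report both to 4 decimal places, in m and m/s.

phase 1: p=-0.0843, T=0.396, ωT=1.168873, cosh=1.764541, sinh=1.453824; start (x,ẋ)=(0.051700, -0.098600) → end (x,ẋ)=(0.107113, 0.409626)
phase 2: p=0.1679, T=0.621, ωT=1.833006, cosh=3.206292, sinh=3.046360; start (x,ẋ)=(0.107113, 0.409626) → end (x,ẋ)=(0.395763, 0.766792)

x = 0.3958, ẋ = 0.7668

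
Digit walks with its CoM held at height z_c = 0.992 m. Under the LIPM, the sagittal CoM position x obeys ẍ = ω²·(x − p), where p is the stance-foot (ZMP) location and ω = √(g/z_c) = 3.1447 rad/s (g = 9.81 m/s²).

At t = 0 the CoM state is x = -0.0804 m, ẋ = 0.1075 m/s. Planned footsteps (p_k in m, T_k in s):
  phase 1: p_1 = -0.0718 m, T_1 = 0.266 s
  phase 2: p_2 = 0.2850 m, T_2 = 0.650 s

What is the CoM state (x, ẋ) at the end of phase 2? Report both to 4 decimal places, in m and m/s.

phase 1: p=-0.0718, T=0.266, ωT=0.836490, cosh=1.370740, sinh=0.937511; start (x,ẋ)=(-0.080400, 0.107500) → end (x,ẋ)=(-0.051540, 0.122000)
phase 2: p=0.2850, T=0.650, ωT=2.044055, cosh=3.925680, sinh=3.796178; start (x,ẋ)=(-0.051540, 0.122000) → end (x,ẋ)=(-0.888874, -3.538627)

x = -0.8889, ẋ = -3.5386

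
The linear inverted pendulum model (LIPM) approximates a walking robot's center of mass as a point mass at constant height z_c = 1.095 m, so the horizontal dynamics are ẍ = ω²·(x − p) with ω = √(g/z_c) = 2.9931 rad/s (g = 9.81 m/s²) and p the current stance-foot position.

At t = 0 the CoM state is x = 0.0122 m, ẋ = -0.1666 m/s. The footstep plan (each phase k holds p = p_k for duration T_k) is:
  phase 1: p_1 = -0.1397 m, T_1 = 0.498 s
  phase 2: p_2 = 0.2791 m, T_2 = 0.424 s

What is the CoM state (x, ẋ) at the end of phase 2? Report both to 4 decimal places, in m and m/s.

x = 0.2419, ẋ = 0.2016

phase 1: p=-0.1397, T=0.498, ωT=1.490564, cosh=2.332422, sinh=2.107176; start (x,ẋ)=(0.012200, -0.166600) → end (x,ẋ)=(0.097307, 0.569450)
phase 2: p=0.2791, T=0.424, ωT=1.269074, cosh=1.919325, sinh=1.638233; start (x,ẋ)=(0.097307, 0.569450) → end (x,ẋ)=(0.241860, 0.201555)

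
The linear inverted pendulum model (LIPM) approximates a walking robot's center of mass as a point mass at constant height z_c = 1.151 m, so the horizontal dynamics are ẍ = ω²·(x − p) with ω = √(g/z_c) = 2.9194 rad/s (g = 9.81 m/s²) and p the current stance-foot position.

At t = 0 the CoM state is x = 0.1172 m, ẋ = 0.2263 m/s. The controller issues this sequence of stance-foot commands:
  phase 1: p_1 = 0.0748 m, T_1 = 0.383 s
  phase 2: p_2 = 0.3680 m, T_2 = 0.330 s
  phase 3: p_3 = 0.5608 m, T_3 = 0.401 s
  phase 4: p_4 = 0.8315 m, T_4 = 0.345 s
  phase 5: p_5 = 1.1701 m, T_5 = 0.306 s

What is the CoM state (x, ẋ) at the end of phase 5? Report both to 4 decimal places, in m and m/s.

x = -0.2438, ẋ = -3.5630

phase 1: p=0.0748, T=0.383, ωT=1.118130, cosh=1.693010, sinh=1.366119; start (x,ẋ)=(0.117200, 0.226300) → end (x,ẋ)=(0.252480, 0.552230)
phase 2: p=0.3680, T=0.330, ωT=0.963402, cosh=1.501095, sinh=1.119502; start (x,ẋ)=(0.252480, 0.552230) → end (x,ẋ)=(0.406356, 0.451397)
phase 3: p=0.5608, T=0.401, ωT=1.170679, cosh=1.767169, sinh=1.457013; start (x,ẋ)=(0.406356, 0.451397) → end (x,ẋ)=(0.513155, 0.140753)
phase 4: p=0.8315, T=0.345, ωT=1.007193, cosh=1.551574, sinh=1.186331; start (x,ẋ)=(0.513155, 0.140753) → end (x,ẋ)=(0.394761, -0.884159)
phase 5: p=1.1701, T=0.306, ωT=0.893336, cosh=1.426278, sinh=1.016990; start (x,ẋ)=(0.394761, -0.884159) → end (x,ẋ)=(-0.243751, -3.563038)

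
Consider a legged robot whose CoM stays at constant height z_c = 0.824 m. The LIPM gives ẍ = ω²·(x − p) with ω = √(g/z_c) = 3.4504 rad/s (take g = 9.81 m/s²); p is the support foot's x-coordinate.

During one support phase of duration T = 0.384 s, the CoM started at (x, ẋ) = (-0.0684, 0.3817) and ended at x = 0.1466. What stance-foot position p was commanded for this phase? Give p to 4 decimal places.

ωT = 3.4504·0.384 = 1.324954; cosh(ωT) = 2.013913, sinh(ωT) = 1.748098
x(T) = p + (x₀−p)·cosh(ωT) + (ẋ₀/ω)·sinh(ωT) ⇒ p·(1 − cosh) = x(T) − x₀·cosh − (ẋ₀/ω)·sinh
numerator   = 0.1466 − (-0.0684)·2.013913 − (0.3817/3.4504)·1.748098 = 0.090969
denominator = 1 − 2.013913 = -1.013913
p = 0.090969 / -1.013913 = -0.0897

p = -0.0897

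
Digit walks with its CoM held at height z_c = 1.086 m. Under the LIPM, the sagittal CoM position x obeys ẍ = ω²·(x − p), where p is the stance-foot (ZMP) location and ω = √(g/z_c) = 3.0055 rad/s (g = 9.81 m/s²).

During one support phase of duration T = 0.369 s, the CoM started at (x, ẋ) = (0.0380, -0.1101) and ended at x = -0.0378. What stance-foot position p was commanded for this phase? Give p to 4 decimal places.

p = 0.0767

ωT = 3.0055·0.369 = 1.109030; cosh(ωT) = 1.680647, sinh(ωT) = 1.350768
x(T) = p + (x₀−p)·cosh(ωT) + (ẋ₀/ω)·sinh(ωT) ⇒ p·(1 − cosh) = x(T) − x₀·cosh − (ẋ₀/ω)·sinh
numerator   = -0.0378 − (0.0380)·1.680647 − (-0.1101/3.0055)·1.350768 = -0.052182
denominator = 1 − 1.680647 = -0.680647
p = -0.052182 / -0.680647 = 0.0767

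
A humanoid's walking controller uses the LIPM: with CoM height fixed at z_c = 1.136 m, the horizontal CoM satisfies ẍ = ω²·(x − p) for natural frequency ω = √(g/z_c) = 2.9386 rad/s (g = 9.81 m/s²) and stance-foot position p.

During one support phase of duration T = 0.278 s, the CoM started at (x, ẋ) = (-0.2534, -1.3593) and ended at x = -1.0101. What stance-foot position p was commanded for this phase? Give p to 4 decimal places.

p = 0.6975

ωT = 2.9386·0.278 = 0.816931; cosh(ωT) = 1.352664, sinh(ωT) = 0.910878
x(T) = p + (x₀−p)·cosh(ωT) + (ẋ₀/ω)·sinh(ωT) ⇒ p·(1 − cosh) = x(T) − x₀·cosh − (ẋ₀/ω)·sinh
numerator   = -1.0101 − (-0.2534)·1.352664 − (-1.3593/2.9386)·0.910878 = -0.245993
denominator = 1 − 1.352664 = -0.352664
p = -0.245993 / -0.352664 = 0.6975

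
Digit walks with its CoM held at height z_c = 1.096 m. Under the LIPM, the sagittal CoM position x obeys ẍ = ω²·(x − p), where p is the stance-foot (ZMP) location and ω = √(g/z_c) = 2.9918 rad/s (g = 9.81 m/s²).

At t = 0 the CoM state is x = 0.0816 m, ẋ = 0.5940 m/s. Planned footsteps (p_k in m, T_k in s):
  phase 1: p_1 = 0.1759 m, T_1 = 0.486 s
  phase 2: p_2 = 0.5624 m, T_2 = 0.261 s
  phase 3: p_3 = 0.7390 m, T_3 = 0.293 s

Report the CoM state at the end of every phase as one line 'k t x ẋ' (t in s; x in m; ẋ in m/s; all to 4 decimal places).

1 0.4860 0.3648 0.7698
2 0.7470 0.5234 0.5066
3 1.0400 0.6033 0.0733

phase 1: p=0.1759, T=0.486, ωT=1.454015, cosh=2.256947, sinh=2.023317; start (x,ẋ)=(0.081600, 0.594000) → end (x,ẋ)=(0.364785, 0.769795)
phase 2: p=0.5624, T=0.261, ωT=0.780860, cosh=1.320680, sinh=0.862668; start (x,ẋ)=(0.364785, 0.769795) → end (x,ẋ)=(0.523379, 0.506621)
phase 3: p=0.7390, T=0.293, ωT=0.876597, cosh=1.409453, sinh=0.993257; start (x,ẋ)=(0.523379, 0.506621) → end (x,ẋ)=(0.603287, 0.073315)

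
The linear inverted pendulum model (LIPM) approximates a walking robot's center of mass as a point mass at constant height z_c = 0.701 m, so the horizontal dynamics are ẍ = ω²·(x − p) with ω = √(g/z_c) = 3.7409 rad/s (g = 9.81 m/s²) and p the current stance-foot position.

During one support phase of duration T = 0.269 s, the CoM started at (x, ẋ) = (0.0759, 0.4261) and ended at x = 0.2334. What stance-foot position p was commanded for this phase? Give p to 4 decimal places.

p = 0.0350

ωT = 3.7409·0.269 = 1.006302; cosh(ωT) = 1.550518, sinh(ωT) = 1.184949
x(T) = p + (x₀−p)·cosh(ωT) + (ẋ₀/ω)·sinh(ωT) ⇒ p·(1 − cosh) = x(T) − x₀·cosh − (ẋ₀/ω)·sinh
numerator   = 0.2334 − (0.0759)·1.550518 − (0.4261/3.7409)·1.184949 = -0.019254
denominator = 1 − 1.550518 = -0.550518
p = -0.019254 / -0.550518 = 0.0350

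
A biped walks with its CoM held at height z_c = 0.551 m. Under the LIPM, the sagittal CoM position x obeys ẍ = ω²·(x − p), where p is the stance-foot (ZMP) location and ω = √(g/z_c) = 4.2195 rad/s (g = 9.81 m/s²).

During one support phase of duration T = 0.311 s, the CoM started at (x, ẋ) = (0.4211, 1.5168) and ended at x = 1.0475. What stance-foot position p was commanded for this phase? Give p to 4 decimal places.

ωT = 4.2195·0.311 = 1.312264; cosh(ωT) = 1.991893, sinh(ωT) = 1.722683
x(T) = p + (x₀−p)·cosh(ωT) + (ẋ₀/ω)·sinh(ωT) ⇒ p·(1 − cosh) = x(T) − x₀·cosh − (ẋ₀/ω)·sinh
numerator   = 1.0475 − (0.4211)·1.991893 − (1.5168/4.2195)·1.722683 = -0.410546
denominator = 1 − 1.991893 = -0.991893
p = -0.410546 / -0.991893 = 0.4139

p = 0.4139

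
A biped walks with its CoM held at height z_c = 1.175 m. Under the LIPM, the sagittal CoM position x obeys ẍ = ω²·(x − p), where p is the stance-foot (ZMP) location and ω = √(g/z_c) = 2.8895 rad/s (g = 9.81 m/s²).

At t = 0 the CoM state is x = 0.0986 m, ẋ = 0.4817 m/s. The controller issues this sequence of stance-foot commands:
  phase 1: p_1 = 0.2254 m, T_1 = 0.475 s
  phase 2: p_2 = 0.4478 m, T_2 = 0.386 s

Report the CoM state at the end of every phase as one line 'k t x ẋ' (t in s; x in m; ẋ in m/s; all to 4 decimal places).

phase 1: p=0.2254, T=0.475, ωT=1.372513, cosh=2.099360, sinh=1.845891; start (x,ẋ)=(0.098600, 0.481700) → end (x,ẋ)=(0.266924, 0.334948)
phase 2: p=0.4478, T=0.386, ωT=1.115347, cosh=1.689214, sinh=1.361413; start (x,ẋ)=(0.266924, 0.334948) → end (x,ẋ)=(0.300076, -0.145730)

1 0.4750 0.2669 0.3349
2 0.8610 0.3001 -0.1457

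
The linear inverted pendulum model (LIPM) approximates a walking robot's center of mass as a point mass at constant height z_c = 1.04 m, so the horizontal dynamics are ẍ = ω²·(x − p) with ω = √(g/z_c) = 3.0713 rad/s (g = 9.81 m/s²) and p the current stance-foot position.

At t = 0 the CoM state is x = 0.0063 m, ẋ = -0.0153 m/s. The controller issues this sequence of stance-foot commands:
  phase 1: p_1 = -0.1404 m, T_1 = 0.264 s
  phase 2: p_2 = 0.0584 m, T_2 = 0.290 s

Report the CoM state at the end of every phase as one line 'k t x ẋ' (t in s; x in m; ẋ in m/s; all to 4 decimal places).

1 0.2640 0.0527 0.3861
2 0.5540 0.1777 0.5320

phase 1: p=-0.1404, T=0.264, ωT=0.810823, cosh=1.347126, sinh=0.902634; start (x,ẋ)=(0.006300, -0.015300) → end (x,ẋ)=(0.052727, 0.386079)
phase 2: p=0.0584, T=0.290, ωT=0.890677, cosh=1.423578, sinh=1.013200; start (x,ẋ)=(0.052727, 0.386079) → end (x,ẋ)=(0.177689, 0.531960)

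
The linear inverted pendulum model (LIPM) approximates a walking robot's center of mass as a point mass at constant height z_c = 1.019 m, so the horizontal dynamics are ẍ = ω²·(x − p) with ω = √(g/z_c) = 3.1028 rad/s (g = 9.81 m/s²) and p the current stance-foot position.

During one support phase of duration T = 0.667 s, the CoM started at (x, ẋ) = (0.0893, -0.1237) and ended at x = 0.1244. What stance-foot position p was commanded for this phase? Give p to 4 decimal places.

ωT = 3.1028·0.667 = 2.069568; cosh(ωT) = 4.023819, sinh(ωT) = 3.897578
x(T) = p + (x₀−p)·cosh(ωT) + (ẋ₀/ω)·sinh(ωT) ⇒ p·(1 − cosh) = x(T) − x₀·cosh − (ẋ₀/ω)·sinh
numerator   = 0.1244 − (0.0893)·4.023819 − (-0.1237/3.1028)·3.897578 = -0.079541
denominator = 1 − 4.023819 = -3.023819
p = -0.079541 / -3.023819 = 0.0263

p = 0.0263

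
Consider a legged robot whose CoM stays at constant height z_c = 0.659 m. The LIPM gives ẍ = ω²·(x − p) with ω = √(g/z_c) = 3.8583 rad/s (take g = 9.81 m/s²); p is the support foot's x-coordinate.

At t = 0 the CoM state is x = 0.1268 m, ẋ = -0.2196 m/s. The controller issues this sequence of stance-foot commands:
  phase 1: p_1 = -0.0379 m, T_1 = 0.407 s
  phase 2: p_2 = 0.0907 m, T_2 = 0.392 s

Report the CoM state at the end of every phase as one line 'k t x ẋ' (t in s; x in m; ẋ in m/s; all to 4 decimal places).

phase 1: p=-0.0379, T=0.407, ωT=1.570328, cosh=2.508101, sinh=2.300124; start (x,ẋ)=(0.126800, -0.219600) → end (x,ẋ)=(0.244270, 0.910863)
phase 2: p=0.0907, T=0.392, ωT=1.512454, cosh=2.379110, sinh=2.158741; start (x,ẋ)=(0.244270, 0.910863) → end (x,ẋ)=(0.965692, 3.446136)

1 0.4070 0.2443 0.9109
2 0.7990 0.9657 3.4461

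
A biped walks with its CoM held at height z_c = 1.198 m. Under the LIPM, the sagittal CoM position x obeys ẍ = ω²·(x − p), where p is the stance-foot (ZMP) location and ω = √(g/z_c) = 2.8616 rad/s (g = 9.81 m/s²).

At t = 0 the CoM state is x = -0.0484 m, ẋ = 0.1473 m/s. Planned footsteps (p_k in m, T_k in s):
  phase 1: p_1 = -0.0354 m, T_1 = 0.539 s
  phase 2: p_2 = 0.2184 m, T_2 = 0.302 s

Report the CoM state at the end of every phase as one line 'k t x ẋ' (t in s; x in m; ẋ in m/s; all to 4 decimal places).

1 0.5390 0.0477 0.2771
2 0.8410 0.0743 -0.0896

phase 1: p=-0.0354, T=0.539, ωT=1.542402, cosh=2.444838, sinh=2.230972; start (x,ẋ)=(-0.048400, 0.147300) → end (x,ẋ)=(0.047656, 0.277131)
phase 2: p=0.2184, T=0.302, ωT=0.864203, cosh=1.397251, sinh=0.975864; start (x,ẋ)=(0.047656, 0.277131) → end (x,ẋ)=(0.074335, -0.089588)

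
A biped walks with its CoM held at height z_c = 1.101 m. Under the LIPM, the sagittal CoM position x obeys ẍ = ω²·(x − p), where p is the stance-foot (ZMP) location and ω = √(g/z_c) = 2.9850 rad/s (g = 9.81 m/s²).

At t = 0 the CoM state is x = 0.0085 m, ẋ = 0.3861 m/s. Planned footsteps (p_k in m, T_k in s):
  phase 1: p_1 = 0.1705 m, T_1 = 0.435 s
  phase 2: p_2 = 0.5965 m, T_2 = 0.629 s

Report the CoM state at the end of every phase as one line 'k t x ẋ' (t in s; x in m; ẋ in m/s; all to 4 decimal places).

1 0.4350 0.0709 -0.0599
2 1.0640 -1.2257 -5.2085

phase 1: p=0.1705, T=0.435, ωT=1.298475, cosh=1.968326, sinh=1.695379; start (x,ẋ)=(0.008500, 0.386100) → end (x,ẋ)=(0.070923, -0.059863)
phase 2: p=0.5965, T=0.629, ωT=1.877565, cosh=3.345264, sinh=3.192302; start (x,ẋ)=(0.070923, -0.059863) → end (x,ẋ)=(-1.225715, -5.208496)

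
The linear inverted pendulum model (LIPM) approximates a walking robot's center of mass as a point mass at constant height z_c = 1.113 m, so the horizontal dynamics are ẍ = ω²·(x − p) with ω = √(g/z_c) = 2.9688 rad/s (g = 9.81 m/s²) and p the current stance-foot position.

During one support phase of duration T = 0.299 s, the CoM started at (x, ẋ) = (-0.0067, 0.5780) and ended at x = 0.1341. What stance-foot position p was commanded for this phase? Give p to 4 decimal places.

p = 0.1256

ωT = 2.9688·0.299 = 0.887671; cosh(ωT) = 1.420539, sinh(ωT) = 1.008926
x(T) = p + (x₀−p)·cosh(ωT) + (ẋ₀/ω)·sinh(ωT) ⇒ p·(1 − cosh) = x(T) − x₀·cosh − (ẋ₀/ω)·sinh
numerator   = 0.1341 − (-0.0067)·1.420539 − (0.5780/2.9688)·1.008926 = -0.052812
denominator = 1 − 1.420539 = -0.420539
p = -0.052812 / -0.420539 = 0.1256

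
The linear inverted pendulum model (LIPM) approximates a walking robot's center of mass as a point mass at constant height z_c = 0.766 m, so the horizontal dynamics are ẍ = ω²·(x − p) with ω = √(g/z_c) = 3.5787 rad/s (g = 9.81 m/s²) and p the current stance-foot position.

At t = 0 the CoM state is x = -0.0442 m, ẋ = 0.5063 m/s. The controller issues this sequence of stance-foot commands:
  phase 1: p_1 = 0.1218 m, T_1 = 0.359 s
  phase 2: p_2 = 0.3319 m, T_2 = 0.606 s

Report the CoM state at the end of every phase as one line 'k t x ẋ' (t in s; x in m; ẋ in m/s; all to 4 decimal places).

phase 1: p=0.1218, T=0.359, ωT=1.284753, cosh=1.945248, sinh=1.668529; start (x,ẋ)=(-0.044200, 0.506300) → end (x,ẋ)=(0.034946, -0.006334)
phase 2: p=0.3319, T=0.606, ωT=2.168692, cosh=4.430582, sinh=4.316255; start (x,ẋ)=(0.034946, -0.006334) → end (x,ẋ)=(-0.991421, -4.614995)

1 0.3590 0.0349 -0.0063
2 0.9650 -0.9914 -4.6150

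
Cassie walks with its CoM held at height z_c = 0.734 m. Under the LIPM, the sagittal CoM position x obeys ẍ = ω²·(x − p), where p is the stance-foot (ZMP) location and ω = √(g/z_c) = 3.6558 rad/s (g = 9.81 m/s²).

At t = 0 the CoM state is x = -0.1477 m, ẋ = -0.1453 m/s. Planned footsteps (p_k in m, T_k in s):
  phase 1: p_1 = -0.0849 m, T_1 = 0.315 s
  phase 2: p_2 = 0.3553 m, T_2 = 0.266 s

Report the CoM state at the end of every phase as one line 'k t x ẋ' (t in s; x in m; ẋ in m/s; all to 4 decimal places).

1 0.3150 -0.2507 -0.5796
2 0.5810 -0.7402 -3.3864

phase 1: p=-0.0849, T=0.315, ωT=1.151577, cosh=1.739658, sinh=1.423520; start (x,ẋ)=(-0.147700, -0.145300) → end (x,ẋ)=(-0.250728, -0.579590)
phase 2: p=0.3553, T=0.266, ωT=0.972443, cosh=1.511277, sinh=1.133119; start (x,ẋ)=(-0.250728, -0.579590) → end (x,ẋ)=(-0.740221, -3.386367)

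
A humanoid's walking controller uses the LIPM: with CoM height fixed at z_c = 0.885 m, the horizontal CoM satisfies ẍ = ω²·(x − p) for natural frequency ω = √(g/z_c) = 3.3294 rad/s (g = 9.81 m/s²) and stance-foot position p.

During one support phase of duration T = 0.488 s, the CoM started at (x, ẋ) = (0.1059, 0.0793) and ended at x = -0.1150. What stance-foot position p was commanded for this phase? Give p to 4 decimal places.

p = 0.2763

ωT = 3.3294·0.488 = 1.624747; cosh(ωT) = 2.637048, sinh(ωT) = 2.440087
x(T) = p + (x₀−p)·cosh(ωT) + (ẋ₀/ω)·sinh(ωT) ⇒ p·(1 − cosh) = x(T) − x₀·cosh − (ẋ₀/ω)·sinh
numerator   = -0.1150 − (0.1059)·2.637048 − (0.0793/3.3294)·2.440087 = -0.452382
denominator = 1 − 2.637048 = -1.637048
p = -0.452382 / -1.637048 = 0.2763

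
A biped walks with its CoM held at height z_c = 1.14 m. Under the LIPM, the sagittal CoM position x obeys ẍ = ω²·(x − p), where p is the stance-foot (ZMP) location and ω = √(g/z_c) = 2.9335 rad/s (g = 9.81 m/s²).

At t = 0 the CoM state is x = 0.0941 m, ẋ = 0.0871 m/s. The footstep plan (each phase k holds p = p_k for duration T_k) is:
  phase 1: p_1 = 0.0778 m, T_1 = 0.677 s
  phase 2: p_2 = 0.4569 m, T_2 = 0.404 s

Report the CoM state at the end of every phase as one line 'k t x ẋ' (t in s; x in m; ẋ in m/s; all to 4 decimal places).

phase 1: p=0.0778, T=0.677, ωT=1.985980, cosh=3.711713, sinh=3.574467; start (x,ẋ)=(0.094100, 0.087100) → end (x,ẋ)=(0.244432, 0.494207)
phase 2: p=0.4569, T=0.404, ωT=1.185134, cosh=1.788415, sinh=1.482710; start (x,ẋ)=(0.244432, 0.494207) → end (x,ẋ)=(0.326712, -0.040287)

1 0.6770 0.2444 0.4942
2 1.0810 0.3267 -0.0403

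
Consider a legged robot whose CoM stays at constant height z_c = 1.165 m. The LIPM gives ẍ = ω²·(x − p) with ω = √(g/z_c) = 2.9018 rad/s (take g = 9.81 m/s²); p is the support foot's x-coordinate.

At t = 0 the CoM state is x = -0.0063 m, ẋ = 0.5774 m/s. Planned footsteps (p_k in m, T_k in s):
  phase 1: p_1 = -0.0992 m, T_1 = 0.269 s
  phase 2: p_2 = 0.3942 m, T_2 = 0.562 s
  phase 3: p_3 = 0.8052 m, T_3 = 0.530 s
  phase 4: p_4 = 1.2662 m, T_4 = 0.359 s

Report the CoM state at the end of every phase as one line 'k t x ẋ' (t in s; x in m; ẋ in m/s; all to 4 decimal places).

phase 1: p=-0.0992, T=0.269, ωT=0.780584, cosh=1.320443, sinh=0.862304; start (x,ẋ)=(-0.006300, 0.577400) → end (x,ẋ)=(0.195050, 0.994881)
phase 2: p=0.3942, T=0.562, ωT=1.630812, cosh=2.651895, sinh=2.456124; start (x,ẋ)=(0.195050, 0.994881) → end (x,ẋ)=(0.708158, 1.218945)
phase 3: p=0.8052, T=0.530, ωT=1.537954, cosh=2.434938, sinh=2.220118; start (x,ẋ)=(0.708158, 1.218945) → end (x,ẋ)=(1.501502, 2.342876)
phase 4: p=1.2662, T=0.359, ωT=1.041746, cosh=1.593500, sinh=1.240662; start (x,ẋ)=(1.501502, 2.342876) → end (x,ẋ)=(2.642848, 4.580495)

1 0.2690 0.1951 0.9949
2 0.8310 0.7082 1.2189
3 1.3610 1.5015 2.3429
4 1.7200 2.6428 4.5805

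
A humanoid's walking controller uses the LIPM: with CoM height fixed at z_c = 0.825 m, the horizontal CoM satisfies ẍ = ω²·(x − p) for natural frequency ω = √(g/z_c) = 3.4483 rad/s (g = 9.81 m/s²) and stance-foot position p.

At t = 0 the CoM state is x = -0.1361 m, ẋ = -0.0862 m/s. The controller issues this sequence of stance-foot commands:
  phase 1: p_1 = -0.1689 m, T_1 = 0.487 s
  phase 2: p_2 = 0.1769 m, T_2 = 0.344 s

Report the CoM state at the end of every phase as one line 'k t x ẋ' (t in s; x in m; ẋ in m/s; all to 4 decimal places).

phase 1: p=-0.1689, T=0.487, ωT=1.679322, cosh=2.774210, sinh=2.587710; start (x,ẋ)=(-0.136100, -0.086200) → end (x,ẋ)=(-0.142593, 0.053544)
phase 2: p=0.1769, T=0.344, ωT=1.186215, cosh=1.790019, sinh=1.484644; start (x,ẋ)=(-0.142593, 0.053544) → end (x,ẋ)=(-0.371946, -1.539800)

1 0.4870 -0.1426 0.0535
2 0.8310 -0.3719 -1.5398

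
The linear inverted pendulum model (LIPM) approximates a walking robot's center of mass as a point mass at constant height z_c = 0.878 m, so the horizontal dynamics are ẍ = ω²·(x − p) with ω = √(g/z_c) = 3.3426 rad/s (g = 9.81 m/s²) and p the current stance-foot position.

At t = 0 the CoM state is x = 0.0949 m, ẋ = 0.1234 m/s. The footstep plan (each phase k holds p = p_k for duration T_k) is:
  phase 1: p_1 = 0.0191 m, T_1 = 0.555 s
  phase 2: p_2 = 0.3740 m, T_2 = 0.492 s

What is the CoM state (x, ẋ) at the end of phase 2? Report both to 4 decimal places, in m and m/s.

phase 1: p=0.0191, T=0.555, ωT=1.855143, cosh=3.274521, sinh=3.118091; start (x,ẋ)=(0.094900, 0.123400) → end (x,ẋ)=(0.382420, 1.194104)
phase 2: p=0.3740, T=0.492, ωT=1.644559, cosh=2.685912, sinh=2.492814; start (x,ẋ)=(0.382420, 1.194104) → end (x,ẋ)=(1.287145, 3.277421)

x = 1.2871, ẋ = 3.2774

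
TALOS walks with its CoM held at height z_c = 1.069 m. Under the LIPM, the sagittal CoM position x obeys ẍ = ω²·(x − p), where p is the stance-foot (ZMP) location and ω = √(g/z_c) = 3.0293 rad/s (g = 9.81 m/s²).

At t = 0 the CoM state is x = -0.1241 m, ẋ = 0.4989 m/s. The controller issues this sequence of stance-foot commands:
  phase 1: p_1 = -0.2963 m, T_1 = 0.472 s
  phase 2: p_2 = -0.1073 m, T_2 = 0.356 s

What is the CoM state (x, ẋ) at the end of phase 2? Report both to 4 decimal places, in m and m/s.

x = 1.6521, ẋ = 5.5228

phase 1: p=-0.2963, T=0.472, ωT=1.429830, cosh=2.208668, sinh=1.969319; start (x,ẋ)=(-0.124100, 0.498900) → end (x,ẋ)=(0.408363, 2.129191)
phase 2: p=-0.1073, T=0.356, ωT=1.078431, cosh=1.640096, sinh=1.299967; start (x,ẋ)=(0.408363, 2.129191) → end (x,ẋ)=(1.652138, 5.522751)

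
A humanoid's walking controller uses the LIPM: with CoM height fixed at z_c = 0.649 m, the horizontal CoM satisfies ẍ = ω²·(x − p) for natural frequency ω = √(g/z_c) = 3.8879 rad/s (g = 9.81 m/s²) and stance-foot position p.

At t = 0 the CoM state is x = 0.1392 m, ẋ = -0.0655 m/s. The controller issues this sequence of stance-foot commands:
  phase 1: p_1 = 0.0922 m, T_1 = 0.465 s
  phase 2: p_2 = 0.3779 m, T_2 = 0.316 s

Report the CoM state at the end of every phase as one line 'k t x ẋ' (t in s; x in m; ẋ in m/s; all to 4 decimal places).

1 0.4650 0.1894 0.3371
2 0.7810 0.1637 -0.5198

phase 1: p=0.0922, T=0.465, ωT=1.807874, cosh=3.130735, sinh=2.966732; start (x,ẋ)=(0.139200, -0.065500) → end (x,ẋ)=(0.189364, 0.337052)
phase 2: p=0.3779, T=0.316, ωT=1.228576, cosh=1.854536, sinh=1.561827; start (x,ẋ)=(0.189364, 0.337052) → end (x,ẋ)=(0.163651, -0.519761)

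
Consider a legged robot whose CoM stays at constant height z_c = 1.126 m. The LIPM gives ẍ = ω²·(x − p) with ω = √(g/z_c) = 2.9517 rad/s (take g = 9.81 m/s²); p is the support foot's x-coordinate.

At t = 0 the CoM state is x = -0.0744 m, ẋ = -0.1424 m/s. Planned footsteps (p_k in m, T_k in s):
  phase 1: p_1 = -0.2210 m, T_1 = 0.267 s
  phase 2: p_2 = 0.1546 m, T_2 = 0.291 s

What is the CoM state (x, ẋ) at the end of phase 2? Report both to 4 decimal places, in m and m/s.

x = -0.0942, ẋ = -0.3755

phase 1: p=-0.2210, T=0.267, ωT=0.788104, cosh=1.326964, sinh=0.872258; start (x,ẋ)=(-0.074400, -0.142400) → end (x,ẋ)=(-0.068548, 0.188483)
phase 2: p=0.1546, T=0.291, ωT=0.858945, cosh=1.392139, sinh=0.968530; start (x,ẋ)=(-0.068548, 0.188483) → end (x,ẋ)=(-0.094206, -0.375542)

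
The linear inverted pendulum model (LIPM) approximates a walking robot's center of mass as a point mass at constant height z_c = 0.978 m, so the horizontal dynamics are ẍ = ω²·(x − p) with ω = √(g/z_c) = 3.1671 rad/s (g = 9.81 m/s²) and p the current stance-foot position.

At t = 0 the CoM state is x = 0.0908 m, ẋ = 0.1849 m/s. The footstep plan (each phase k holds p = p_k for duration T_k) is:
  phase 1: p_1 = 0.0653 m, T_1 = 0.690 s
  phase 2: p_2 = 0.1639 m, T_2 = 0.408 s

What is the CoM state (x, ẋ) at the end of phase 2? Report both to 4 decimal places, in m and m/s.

x = 1.3283, ẋ = 3.7768

phase 1: p=0.0653, T=0.690, ωT=2.185299, cosh=4.502876, sinh=4.390432; start (x,ẋ)=(0.090800, 0.184900) → end (x,ẋ)=(0.436443, 1.187158)
phase 2: p=0.1639, T=0.408, ωT=1.292177, cosh=1.957688, sinh=1.683015; start (x,ẋ)=(0.436443, 1.187158) → end (x,ẋ)=(1.328317, 3.776815)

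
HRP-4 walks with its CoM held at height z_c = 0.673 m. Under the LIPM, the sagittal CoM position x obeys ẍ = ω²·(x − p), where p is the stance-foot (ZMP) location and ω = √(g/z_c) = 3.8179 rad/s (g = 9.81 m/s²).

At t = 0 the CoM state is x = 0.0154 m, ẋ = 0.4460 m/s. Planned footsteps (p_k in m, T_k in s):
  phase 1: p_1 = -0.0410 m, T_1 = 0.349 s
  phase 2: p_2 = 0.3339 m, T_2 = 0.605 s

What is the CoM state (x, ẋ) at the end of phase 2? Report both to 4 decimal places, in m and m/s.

phase 1: p=-0.0410, T=0.349, ωT=1.332447, cosh=2.027069, sinh=1.763238; start (x,ẋ)=(0.015400, 0.446000) → end (x,ẋ)=(0.279305, 1.283750)
phase 2: p=0.3339, T=0.605, ωT=2.309829, cosh=5.085993, sinh=4.986714; start (x,ẋ)=(0.279305, 1.283750) → end (x,ẋ)=(1.732988, 5.489720)

x = 1.7330, ẋ = 5.4897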